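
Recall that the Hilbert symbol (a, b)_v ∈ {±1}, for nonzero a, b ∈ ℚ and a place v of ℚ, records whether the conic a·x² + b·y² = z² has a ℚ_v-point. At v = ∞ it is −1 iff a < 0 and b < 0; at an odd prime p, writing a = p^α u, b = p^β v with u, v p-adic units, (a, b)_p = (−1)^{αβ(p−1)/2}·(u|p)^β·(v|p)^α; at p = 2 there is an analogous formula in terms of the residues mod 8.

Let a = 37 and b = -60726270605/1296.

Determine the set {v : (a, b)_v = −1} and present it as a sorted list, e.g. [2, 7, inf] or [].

(a, b) ≡ (37, -60605) mod (ℚ^×)²; places V = {2, 3, 5, 7, 11, 13, 17, 23, 31, 37, ∞}.
(a,b)_7: α=0, u≡2; β=2, v≡2 (mod 7); (2|7)=+1, (2|7)=+1; sign (−1)^0·+1^2·+1^0 = +1.
(a,b)_11: α=0, u≡4; β=2, v≡5 (mod 11); (4|11)=+1, (5|11)=+1; sign (−1)^0·+1^2·+1^0 = +1.
(a,b)_2: α=0, β=-4; u≡5, v≡3 (mod 8); ε(u)ε(v)=0·1, αω(v)=0·1, βω(u)=-4·1; sum ≡ 0  ⇒  +1.
(a,b)_17: α=0, u≡3; β=1, v≡5 (mod 17); (3|17)=-1, (5|17)=-1; sign (−1)^0·-1^1·-1^0 = -1.
(a,b)_23: α=0, u≡14; β=1, v≡19 (mod 23); (14|23)=-1, (19|23)=-1; sign (−1)^0·-1^1·-1^0 = -1.
(a,b)_37: α=1, u≡1; β=0, v≡4 (mod 37); (1|37)=+1, (4|37)=+1; sign (−1)^0·+1^0·+1^1 = +1.
(a,b)_∞: sgn(37)=+, sgn(-60605)=−, so +1.
(a,b)_31: α=0, u≡6; β=1, v≡27 (mod 31); (6|31)=-1, (27|31)=-1; sign (−1)^0·-1^1·-1^0 = -1.
(a,b)_3: α=0, u≡1; β=-4, v≡1 (mod 3); (1|3)=+1, (1|3)=+1; sign (−1)^0·+1^-4·+1^0 = +1.
(a,b)_13: α=0, u≡11; β=2, v≡3 (mod 13); (11|13)=-1, (3|13)=+1; sign (−1)^0·-1^2·+1^0 = +1.
(a,b)_5: α=0, u≡2; β=1, v≡4 (mod 5); (2|5)=-1, (4|5)=+1; sign (−1)^0·-1^1·+1^0 = -1.
(37, -60605 / ℚ) ramifies at {5, 17, 23, 31}: a division algebra.

[5, 17, 23, 31]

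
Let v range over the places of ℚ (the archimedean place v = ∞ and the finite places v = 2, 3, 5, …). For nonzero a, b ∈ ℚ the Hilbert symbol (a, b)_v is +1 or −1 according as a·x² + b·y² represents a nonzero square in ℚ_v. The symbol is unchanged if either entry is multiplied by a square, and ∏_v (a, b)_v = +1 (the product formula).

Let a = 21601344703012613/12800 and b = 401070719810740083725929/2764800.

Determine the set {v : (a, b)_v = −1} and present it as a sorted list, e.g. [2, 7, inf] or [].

Mod squares: a ≡ 1263994, b ≡ 29667. Check v ∈ {∞, 2, 3, 5, 7, 11, 19, 29, 31, 37}.
v=∞: 1263994 > 0 and 29667 > 0  ⇒  (a,b)_∞ = +1.
v=5: a=5^-2·(≡4), b=5^-2·(≡2) mod 5; (4|5)=+1, (2|5)=-1; (−1)^{-2·-2·2}·(+1)^-2·(-1)^-2 = +1.
v=19: a=19^1·(≡11), b=19^2·(≡12) mod 19; (11|19)=+1, (12|19)=-1; (−1)^{1·2·9}·(+1)^2·(-1)^1 = -1.
v=37: a=37^1·(≡11), b=37^2·(≡28) mod 37; (11|37)=+1, (28|37)=+1; (−1)^{1·2·18}·(+1)^2·(+1)^1 = +1.
v=29: a=29^1·(≡13), b=29^1·(≡2) mod 29; (13|29)=+1, (2|29)=-1; (−1)^{1·1·14}·(+1)^1·(-1)^1 = -1.
v=3: a=3^0·(≡1), b=3^-3·(≡1) mod 3; (1|3)=+1, (1|3)=+1; (−1)^{0·-3·1}·(+1)^-3·(+1)^0 = +1.
v=7: a=7^10·(≡1), b=7^14·(≡2) mod 7; (1|7)=+1, (2|7)=+1; (−1)^{10·14·3}·(+1)^14·(+1)^10 = +1.
v=11: a=11^2·(≡2), b=11^3·(≡7) mod 11; (2|11)=-1, (7|11)=-1; (−1)^{2·3·5}·(-1)^3·(-1)^2 = -1.
v=2: v_2(a)=-9, v_2(b)=-12; units ≡ 5, 3 (mod 8); ε·ε+αω+βω = 0·1+-9·1+-12·1 ≡ 1  ⇒  (a,b)_2 = -1.
v=31: a=31^1·(≡4), b=31^1·(≡22) mod 31; (4|31)=+1, (22|31)=-1; (−1)^{1·1·15}·(+1)^1·(-1)^1 = +1.
|Ram(1263994, 29667)| = 4, even; anisotropic at {2, 11, 19, 29}.

[2, 11, 19, 29]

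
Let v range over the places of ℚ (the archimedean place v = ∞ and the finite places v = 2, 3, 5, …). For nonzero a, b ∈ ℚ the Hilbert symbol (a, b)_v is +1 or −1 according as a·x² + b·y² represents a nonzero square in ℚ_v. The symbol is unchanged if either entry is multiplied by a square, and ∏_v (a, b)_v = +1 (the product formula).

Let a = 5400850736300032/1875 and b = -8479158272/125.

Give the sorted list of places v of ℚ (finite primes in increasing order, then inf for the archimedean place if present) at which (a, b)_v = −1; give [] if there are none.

Mod squares: a ≡ 39, b ≡ -35815. Check v ∈ {∞, 2, 3, 5, 13, 17, 19, 29}.
v=3: a=3^-1·(≡1), b=3^0·(≡2) mod 3; (1|3)=+1, (2|3)=-1; (−1)^{-1·0·1}·(+1)^0·(-1)^-1 = -1.
v=∞: 39 > 0 and -35815 < 0  ⇒  (a,b)_∞ = +1.
v=5: a=5^-4·(≡4), b=5^-3·(≡3) mod 5; (4|5)=+1, (3|5)=-1; (−1)^{-4·-3·2}·(+1)^-3·(-1)^-4 = +1.
v=13: a=13^1·(≡1), b=13^1·(≡3) mod 13; (1|13)=+1, (3|13)=+1; (−1)^{1·1·6}·(+1)^1·(+1)^1 = +1.
v=2: v_2(a)=14, v_2(b)=12; units ≡ 7, 1 (mod 8); ε·ε+αω+βω = 1·0+14·0+12·0 ≡ 0  ⇒  (a,b)_2 = +1.
v=29: a=29^2·(≡14), b=29^1·(≡2) mod 29; (14|29)=-1, (2|29)=-1; (−1)^{2·1·14}·(-1)^1·(-1)^2 = -1.
v=17: a=17^4·(≡14), b=17^2·(≡1) mod 17; (14|17)=-1, (1|17)=+1; (−1)^{4·2·8}·(-1)^2·(+1)^4 = +1.
v=19: a=19^2·(≡5), b=19^1·(≡12) mod 19; (5|19)=+1, (12|19)=-1; (−1)^{2·1·9}·(+1)^1·(-1)^2 = +1.
(39, -35815 / ℚ) ramifies at {3, 29}: a division algebra.

[3, 29]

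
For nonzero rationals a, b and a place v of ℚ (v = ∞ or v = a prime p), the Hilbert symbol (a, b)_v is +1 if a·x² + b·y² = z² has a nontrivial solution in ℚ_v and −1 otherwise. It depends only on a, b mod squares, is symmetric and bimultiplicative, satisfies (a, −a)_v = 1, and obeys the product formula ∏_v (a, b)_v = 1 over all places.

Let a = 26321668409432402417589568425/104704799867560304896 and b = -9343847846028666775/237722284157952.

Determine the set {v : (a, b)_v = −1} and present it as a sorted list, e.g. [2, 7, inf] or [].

Mod squares: a ≡ 17, b ≡ -1173. Check v ∈ {∞, 2, 3, 5, 7, 11, 17, 19, 23, 29, 31}.
v=5: a=5^2·(≡2), b=5^2·(≡2) mod 5; (2|5)=-1, (2|5)=-1; (−1)^{2·2·2}·(-1)^2·(-1)^2 = +1.
v=2: v_2(a)=-8, v_2(b)=-10; units ≡ 1, 3 (mod 8); ε·ε+αω+βω = 0·1+-8·1+-10·0 ≡ 0  ⇒  (a,b)_2 = +1.
v=∞: 17 > 0 and -1173 < 0  ⇒  (a,b)_∞ = +1.
v=31: a=31^4·(≡30), b=31^2·(≡8) mod 31; (30|31)=-1, (8|31)=+1; (−1)^{4·2·15}·(-1)^2·(+1)^4 = +1.
v=7: a=7^4·(≡5), b=7^2·(≡6) mod 7; (5|7)=-1, (6|7)=-1; (−1)^{4·2·3}·(-1)^2·(-1)^4 = +1.
v=17: a=17^9·(≡16), b=17^7·(≡9) mod 17; (16|17)=+1, (9|17)=+1; (−1)^{9·7·8}·(+1)^7·(+1)^9 = +1.
v=23: a=23^2·(≡20), b=23^1·(≡9) mod 23; (20|23)=-1, (9|23)=+1; (−1)^{2·1·11}·(-1)^1·(+1)^2 = -1.
v=11: a=11^-12·(≡2), b=11^-8·(≡4) mod 11; (2|11)=-1, (4|11)=+1; (−1)^{-12·-8·5}·(-1)^-8·(+1)^-12 = +1.
v=29: a=29^2·(≡26), b=29^2·(≡13) mod 29; (26|29)=-1, (13|29)=+1; (−1)^{2·2·14}·(-1)^2·(+1)^2 = +1.
v=19: a=19^-4·(≡17), b=19^-2·(≡5) mod 19; (17|19)=+1, (5|19)=+1; (−1)^{-4·-2·9}·(+1)^-2·(+1)^-4 = +1.
v=3: a=3^2·(≡2), b=3^-1·(≡2) mod 3; (2|3)=-1, (2|3)=-1; (−1)^{2·-1·1}·(-1)^-1·(-1)^2 = -1.
Ram(17, -1173) = {3, 23}; no ℚ_3-point on the conic.

[3, 23]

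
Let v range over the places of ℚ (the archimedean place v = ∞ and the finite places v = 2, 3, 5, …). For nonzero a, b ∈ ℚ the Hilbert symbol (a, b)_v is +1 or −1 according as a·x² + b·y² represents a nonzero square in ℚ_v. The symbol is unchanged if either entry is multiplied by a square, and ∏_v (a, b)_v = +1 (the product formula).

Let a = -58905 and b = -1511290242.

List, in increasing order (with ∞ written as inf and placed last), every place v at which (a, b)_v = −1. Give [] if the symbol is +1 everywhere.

(a, b) ≡ (-6545, -2) mod (ℚ^×)²; places V = {2, 3, 5, 7, 11, 17, ∞}.
(a,b)_2: α=0, β=1; u≡7, v≡7 (mod 8); ε(u)ε(v)=1·1, αω(v)=0·0, βω(u)=1·0; sum ≡ 1  ⇒  -1.
(a,b)_17: α=1, u≡3; β=2, v≡9 (mod 17); (3|17)=-1, (9|17)=+1; sign (−1)^0·-1^2·+1^1 = +1.
(a,b)_5: α=1, u≡4; β=0, v≡3 (mod 5); (4|5)=+1, (3|5)=-1; sign (−1)^0·+1^0·-1^1 = -1.
(a,b)_7: α=1, u≡6; β=4, v≡5 (mod 7); (6|7)=-1, (5|7)=-1; sign (−1)^0·-1^4·-1^1 = -1.
(a,b)_∞: sgn(-6545)=−, sgn(-2)=−, so -1.
(a,b)_11: α=1, u≡2; β=2, v≡3 (mod 11); (2|11)=-1, (3|11)=+1; sign (−1)^0·-1^2·+1^1 = +1.
(a,b)_3: α=2, u≡1; β=2, v≡1 (mod 3); (1|3)=+1, (1|3)=+1; sign (−1)^0·+1^2·+1^2 = +1.
Ram(-6545, -2) = {2, 5, 7, ∞}; no ℚ_2-point on the conic.

[2, 5, 7, inf]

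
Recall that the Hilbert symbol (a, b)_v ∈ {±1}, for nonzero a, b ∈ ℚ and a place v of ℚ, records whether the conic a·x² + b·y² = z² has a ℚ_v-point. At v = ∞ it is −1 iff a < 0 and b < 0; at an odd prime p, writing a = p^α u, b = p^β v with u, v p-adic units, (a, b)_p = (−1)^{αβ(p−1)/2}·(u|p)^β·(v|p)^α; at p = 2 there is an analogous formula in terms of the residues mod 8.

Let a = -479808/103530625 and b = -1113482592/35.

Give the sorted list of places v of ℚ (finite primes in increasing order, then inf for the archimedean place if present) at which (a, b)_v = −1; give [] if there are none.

[2, 5, 41, inf]

Mod squares: a ≡ -17, b ≡ -146370. Check v ∈ {∞, 2, 3, 5, 7, 11, 17, 37, 41, 43}.
v=7: a=7^2·(≡4), b=7^-1·(≡6) mod 7; (4|7)=+1, (6|7)=-1; (−1)^{2·-1·3}·(+1)^-1·(-1)^2 = +1.
v=37: a=37^-2·(≡22), b=37^0·(≡2) mod 37; (22|37)=-1, (2|37)=-1; (−1)^{-2·0·18}·(-1)^0·(-1)^-2 = +1.
v=3: a=3^2·(≡1), b=3^3·(≡2) mod 3; (1|3)=+1, (2|3)=-1; (−1)^{2·3·1}·(+1)^3·(-1)^2 = +1.
v=41: a=41^0·(≡7), b=41^1·(≡34) mod 41; (7|41)=-1, (34|41)=-1; (−1)^{0·1·20}·(-1)^1·(-1)^0 = -1.
v=17: a=17^1·(≡1), b=17^1·(≡1) mod 17; (1|17)=+1, (1|17)=+1; (−1)^{1·1·8}·(+1)^1·(+1)^1 = +1.
v=11: a=11^-2·(≡1), b=11^0·(≡10) mod 11; (1|11)=+1, (10|11)=-1; (−1)^{-2·0·5}·(+1)^0·(-1)^-2 = +1.
v=5: a=5^-4·(≡3), b=5^-1·(≡4) mod 5; (3|5)=-1, (4|5)=+1; (−1)^{-4·-1·2}·(-1)^-1·(+1)^-4 = -1.
v=∞: -17 < 0 and -146370 < 0  ⇒  (a,b)_∞ = -1.
v=43: a=43^0·(≡7), b=43^2·(≡26) mod 43; (7|43)=-1, (26|43)=-1; (−1)^{0·2·21}·(-1)^2·(-1)^0 = +1.
v=2: v_2(a)=6, v_2(b)=5; units ≡ 7, 7 (mod 8); ε·ε+αω+βω = 1·1+6·0+5·0 ≡ 1  ⇒  (a,b)_2 = -1.
Ram(-17, -146370) = {2, 5, 41, ∞}; no ℚ_2-point on the conic.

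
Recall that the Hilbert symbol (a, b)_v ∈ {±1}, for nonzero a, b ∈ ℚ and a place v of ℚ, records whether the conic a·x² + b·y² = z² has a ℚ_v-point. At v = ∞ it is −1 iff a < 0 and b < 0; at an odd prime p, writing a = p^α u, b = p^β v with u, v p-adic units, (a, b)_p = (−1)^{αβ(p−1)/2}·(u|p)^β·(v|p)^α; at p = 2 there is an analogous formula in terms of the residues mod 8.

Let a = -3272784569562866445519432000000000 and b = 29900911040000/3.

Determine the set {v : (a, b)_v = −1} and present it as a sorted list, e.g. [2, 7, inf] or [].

(a, b) ≡ (-2805, 1939938) mod (ℚ^×)²; places V = {2, 3, 5, 7, 11, 13, 17, 19, ∞}.
(a,b)_5: α=9, u≡1; β=4, v≡3 (mod 5); (1|5)=+1, (3|5)=-1; sign (−1)^0·+1^4·-1^9 = -1.
(a,b)_3: α=1, u≡1; β=-1, v≡2 (mod 3); (1|3)=+1, (2|3)=-1; sign (−1)^1·+1^-1·-1^1 = +1.
(a,b)_19: α=2, u≡16; β=1, v≡13 (mod 19); (16|19)=+1, (13|19)=-1; sign (−1)^0·+1^1·-1^2 = +1.
(a,b)_13: α=2, u≡10; β=1, v≡10 (mod 13); (10|13)=+1, (10|13)=+1; sign (−1)^0·+1^1·+1^2 = +1.
(a,b)_7: α=2, u≡4; β=1, v≡4 (mod 7); (4|7)=+1, (4|7)=+1; sign (−1)^0·+1^1·+1^2 = +1.
(a,b)_∞: sgn(-2805)=−, sgn(1939938)=+, so +1.
(a,b)_2: α=12, β=9; u≡3, v≡1 (mod 8); ε(u)ε(v)=1·0, αω(v)=12·0, βω(u)=9·1; sum ≡ 1  ⇒  -1.
(a,b)_17: α=11, u≡12; β=3, v≡5 (mod 17); (12|17)=-1, (5|17)=-1; sign (−1)^0·-1^3·-1^11 = +1.
(a,b)_11: α=3, u≡4; β=1, v≡10 (mod 11); (4|11)=+1, (10|11)=-1; sign (−1)^1·+1^1·-1^3 = +1.
|Ram(-2805, 1939938)| = 2, even; anisotropic at {2, 5}.

[2, 5]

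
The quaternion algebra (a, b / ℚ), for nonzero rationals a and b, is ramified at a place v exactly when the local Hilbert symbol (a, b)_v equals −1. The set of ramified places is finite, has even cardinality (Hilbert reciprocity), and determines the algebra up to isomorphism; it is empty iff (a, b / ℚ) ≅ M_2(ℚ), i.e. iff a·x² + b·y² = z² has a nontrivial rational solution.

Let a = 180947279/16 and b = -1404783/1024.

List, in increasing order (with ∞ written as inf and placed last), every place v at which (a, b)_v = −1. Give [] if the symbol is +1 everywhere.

[23, 31, 41, 47]

Mod squares: a ≡ 501239, b ≡ -1927. Check v ∈ {∞, 2, 3, 19, 23, 31, 37, 41, 47}.
v=41: a=41^0·(≡34), b=41^1·(≡28) mod 41; (34|41)=-1, (28|41)=-1; (−1)^{0·1·20}·(-1)^1·(-1)^0 = -1.
v=2: v_2(a)=-4, v_2(b)=-10; units ≡ 7, 1 (mod 8); ε·ε+αω+βω = 1·0+-4·0+-10·0 ≡ 0  ⇒  (a,b)_2 = +1.
v=47: a=47^0·(≡15), b=47^1·(≡42) mod 47; (15|47)=-1, (42|47)=+1; (−1)^{0·1·23}·(-1)^1·(+1)^0 = -1.
v=31: a=31^1·(≡7), b=31^0·(≡13) mod 31; (7|31)=+1, (13|31)=-1; (−1)^{1·0·15}·(+1)^0·(-1)^1 = -1.
v=3: a=3^0·(≡2), b=3^6·(≡2) mod 3; (2|3)=-1, (2|3)=-1; (−1)^{0·6·1}·(-1)^6·(-1)^0 = +1.
v=23: a=23^1·(≡12), b=23^0·(≡22) mod 23; (12|23)=+1, (22|23)=-1; (−1)^{1·0·11}·(+1)^0·(-1)^1 = -1.
v=37: a=37^1·(≡18), b=37^0·(≡25) mod 37; (18|37)=-1, (25|37)=+1; (−1)^{1·0·18}·(-1)^0·(+1)^1 = +1.
v=∞: 501239 > 0 and -1927 < 0  ⇒  (a,b)_∞ = +1.
v=19: a=19^3·(≡16), b=19^0·(≡9) mod 19; (16|19)=+1, (9|19)=+1; (−1)^{3·0·9}·(+1)^0·(+1)^3 = +1.
(501239, -1927 / ℚ) ramifies at {23, 31, 41, 47}: a division algebra.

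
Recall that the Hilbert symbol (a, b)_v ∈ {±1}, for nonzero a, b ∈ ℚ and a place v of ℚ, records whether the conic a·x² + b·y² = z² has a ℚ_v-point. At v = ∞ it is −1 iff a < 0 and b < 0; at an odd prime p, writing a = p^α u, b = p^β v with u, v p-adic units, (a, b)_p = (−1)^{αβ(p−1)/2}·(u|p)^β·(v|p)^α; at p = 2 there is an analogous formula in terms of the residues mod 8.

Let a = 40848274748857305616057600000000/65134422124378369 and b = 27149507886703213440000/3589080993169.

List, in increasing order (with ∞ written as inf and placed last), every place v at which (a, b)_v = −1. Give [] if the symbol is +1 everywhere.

Mod squares: a ≡ 589, b ≡ 19. Check v ∈ {∞, 2, 3, 5, 7, 11, 13, 17, 19, 23, 31, 41}.
v=5: a=5^8·(≡4), b=5^4·(≡1) mod 5; (4|5)=+1, (1|5)=+1; (−1)^{8·4·2}·(+1)^4·(+1)^8 = +1.
v=19: a=19^5·(≡15), b=19^3·(≡4) mod 19; (15|19)=-1, (4|19)=+1; (−1)^{5·3·9}·(-1)^3·(+1)^5 = +1.
v=3: a=3^0·(≡1), b=3^2·(≡1) mod 3; (1|3)=+1, (1|3)=+1; (−1)^{0·2·1}·(+1)^2·(+1)^0 = +1.
v=11: a=11^6·(≡7), b=11^4·(≡8) mod 11; (7|11)=-1, (8|11)=-1; (−1)^{6·4·5}·(-1)^4·(-1)^6 = +1.
v=41: a=41^-6·(≡17), b=41^-4·(≡24) mod 41; (17|41)=-1, (24|41)=-1; (−1)^{-6·-4·20}·(-1)^-4·(-1)^-6 = +1.
v=13: a=13^2·(≡9), b=13^2·(≡8) mod 13; (9|13)=+1, (8|13)=-1; (−1)^{2·2·6}·(+1)^2·(-1)^2 = +1.
v=17: a=17^2·(≡7), b=17^2·(≡4) mod 17; (7|17)=-1, (4|17)=+1; (−1)^{2·2·8}·(-1)^2·(+1)^2 = +1.
v=31: a=31^3·(≡14), b=31^2·(≡1) mod 31; (14|31)=+1, (1|31)=+1; (−1)^{3·2·15}·(+1)^2·(+1)^3 = +1.
v=∞: 589 > 0 and 19 > 0  ⇒  (a,b)_∞ = +1.
v=23: a=23^-4·(≡20), b=23^-2·(≡5) mod 23; (20|23)=-1, (5|23)=-1; (−1)^{-4·-2·11}·(-1)^-2·(-1)^-4 = +1.
v=7: a=7^-2·(≡1), b=7^-4·(≡3) mod 7; (1|7)=+1, (3|7)=-1; (−1)^{-2·-4·3}·(+1)^-4·(-1)^-2 = +1.
v=2: v_2(a)=14, v_2(b)=10; units ≡ 5, 3 (mod 8); ε·ε+αω+βω = 0·1+14·1+10·1 ≡ 0  ⇒  (a,b)_2 = +1.
Ram(a, b) = ∅: the form 589·x² + 19·y² − z² is isotropic over every ℚ_v, so by Hasse–Minkowski it is isotropic over ℚ.

[]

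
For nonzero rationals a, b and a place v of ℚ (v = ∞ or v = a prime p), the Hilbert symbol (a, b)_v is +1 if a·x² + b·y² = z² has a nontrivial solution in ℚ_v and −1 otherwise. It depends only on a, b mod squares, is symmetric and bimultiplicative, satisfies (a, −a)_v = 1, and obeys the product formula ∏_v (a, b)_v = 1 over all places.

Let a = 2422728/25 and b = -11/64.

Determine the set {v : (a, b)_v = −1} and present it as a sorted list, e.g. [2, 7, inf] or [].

(a, b) ≡ (67298, -11) mod (ℚ^×)²; places V = {2, 3, 5, 7, 11, 19, 23, ∞}.
(a,b)_19: α=1, u≡10; β=0, v≡12 (mod 19); (10|19)=-1, (12|19)=-1; sign (−1)^0·-1^0·-1^1 = -1.
(a,b)_2: α=3, β=-6; u≡1, v≡5 (mod 8); ε(u)ε(v)=0·0, αω(v)=3·1, βω(u)=-6·0; sum ≡ 1  ⇒  -1.
(a,b)_5: α=-2, u≡3; β=0, v≡1 (mod 5); (3|5)=-1, (1|5)=+1; sign (−1)^0·-1^0·+1^-2 = +1.
(a,b)_11: α=1, u≡2; β=1, v≡6 (mod 11); (2|11)=-1, (6|11)=-1; sign (−1)^1·-1^1·-1^1 = -1.
(a,b)_∞: sgn(67298)=+, sgn(-11)=−, so +1.
(a,b)_7: α=1, u≡6; β=0, v≡3 (mod 7); (6|7)=-1, (3|7)=-1; sign (−1)^0·-1^0·-1^1 = -1.
(a,b)_23: α=1, u≡21; β=0, v≡16 (mod 23); (21|23)=-1, (16|23)=+1; sign (−1)^0·-1^0·+1^1 = +1.
(a,b)_3: α=2, u≡2; β=0, v≡1 (mod 3); (2|3)=-1, (1|3)=+1; sign (−1)^0·-1^0·+1^2 = +1.
Ram(67298, -11) = {2, 7, 11, 19}; no ℚ_2-point on the conic.

[2, 7, 11, 19]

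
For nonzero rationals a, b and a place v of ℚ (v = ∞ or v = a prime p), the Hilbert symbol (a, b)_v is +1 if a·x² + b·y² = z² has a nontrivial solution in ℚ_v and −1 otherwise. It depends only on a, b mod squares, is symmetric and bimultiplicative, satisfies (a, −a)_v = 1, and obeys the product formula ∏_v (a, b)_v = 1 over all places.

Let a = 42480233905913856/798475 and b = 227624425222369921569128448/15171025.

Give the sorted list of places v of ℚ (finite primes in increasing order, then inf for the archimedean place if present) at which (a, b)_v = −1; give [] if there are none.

(a, b) ≡ (7429, 17342) mod (ℚ^×)²; places V = {2, 3, 5, 11, 13, 17, 19, 23, 29, 41, ∞}.
(a,b)_23: α=1, u≡18; β=5, v≡13 (mod 23); (18|23)=+1, (13|23)=+1; sign (−1)^1·+1^5·+1^1 = -1.
(a,b)_11: α=0, u≡9; β=2, v≡6 (mod 11); (9|11)=+1, (6|11)=-1; sign (−1)^0·+1^2·-1^0 = +1.
(a,b)_3: α=6, u≡1; β=2, v≡2 (mod 3); (1|3)=+1, (2|3)=-1; sign (−1)^0·+1^2·-1^6 = +1.
(a,b)_13: α=2, u≡8; β=3, v≡11 (mod 13); (8|13)=-1, (11|13)=-1; sign (−1)^0·-1^3·-1^2 = -1.
(a,b)_29: α=2, u≡16; β=3, v≡3 (mod 29); (16|29)=+1, (3|29)=-1; sign (−1)^0·+1^3·-1^2 = +1.
(a,b)_∞: sgn(7429)=+, sgn(17342)=+, so +1.
(a,b)_2: α=20, β=21; u≡5, v≡7 (mod 8); ε(u)ε(v)=0·1, αω(v)=20·0, βω(u)=21·1; sum ≡ 1  ⇒  -1.
(a,b)_41: α=-2, u≡5; β=-2, v≡1 (mod 41); (5|41)=+1, (1|41)=+1; sign (−1)^0·+1^-2·+1^-2 = +1.
(a,b)_5: α=-2, u≡4; β=-2, v≡3 (mod 5); (4|5)=+1, (3|5)=-1; sign (−1)^0·+1^-2·-1^-2 = +1.
(a,b)_17: α=1, u≡3; β=2, v≡16 (mod 17); (3|17)=-1, (16|17)=+1; sign (−1)^0·-1^2·+1^1 = +1.
(a,b)_19: α=-1, u≡7; β=-2, v≡2 (mod 19); (7|19)=+1, (2|19)=-1; sign (−1)^0·+1^-2·-1^-1 = -1.
|Ram(7429, 17342)| = 4, even; anisotropic at {2, 13, 19, 23}.

[2, 13, 19, 23]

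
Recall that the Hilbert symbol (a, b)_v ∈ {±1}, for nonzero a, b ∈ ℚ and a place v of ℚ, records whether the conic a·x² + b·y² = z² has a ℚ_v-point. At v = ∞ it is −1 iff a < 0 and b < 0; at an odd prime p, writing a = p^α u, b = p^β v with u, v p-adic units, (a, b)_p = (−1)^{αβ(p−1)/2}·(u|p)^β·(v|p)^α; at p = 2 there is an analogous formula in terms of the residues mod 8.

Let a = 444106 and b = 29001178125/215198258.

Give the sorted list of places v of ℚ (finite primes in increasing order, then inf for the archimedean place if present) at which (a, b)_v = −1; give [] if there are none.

[13, 19, 29, 37]

(a, b) ≡ (444106, 10730) mod (ℚ^×)²; places V = {2, 3, 5, 11, 13, 19, 23, 29, 31, 37, 41, ∞}.
(a,b)_29: α=1, u≡2; β=1, v≡23 (mod 29); (2|29)=-1, (23|29)=+1; sign (−1)^0·-1^1·+1^1 = -1.
(a,b)_19: α=1, u≡4; β=0, v≡10 (mod 19); (4|19)=+1, (10|19)=-1; sign (−1)^0·+1^0·-1^1 = -1.
(a,b)_37: α=0, u≡32; β=1, v≡8 (mod 37); (32|37)=-1, (8|37)=-1; sign (−1)^0·-1^1·-1^0 = -1.
(a,b)_41: α=0, u≡35; β=-2, v≡28 (mod 41); (35|41)=-1, (28|41)=-1; sign (−1)^0·-1^-2·-1^0 = +1.
(a,b)_5: α=0, u≡1; β=5, v≡4 (mod 5); (1|5)=+1, (4|5)=+1; sign (−1)^0·+1^5·+1^0 = +1.
(a,b)_11: α=0, u≡3; β=-2, v≡1 (mod 11); (3|11)=+1, (1|11)=+1; sign (−1)^0·+1^-2·+1^0 = +1.
(a,b)_23: α=0, u≡22; β=-2, v≡1 (mod 23); (22|23)=-1, (1|23)=+1; sign (−1)^0·-1^-2·+1^0 = +1.
(a,b)_2: α=1, β=-1; u≡5, v≡5 (mod 8); ε(u)ε(v)=0·0, αω(v)=1·1, βω(u)=-1·1; sum ≡ 0  ⇒  +1.
(a,b)_∞: sgn(444106)=+, sgn(10730)=+, so +1.
(a,b)_13: α=1, u≡11; β=0, v≡5 (mod 13); (11|13)=-1, (5|13)=-1; sign (−1)^0·-1^0·-1^1 = -1.
(a,b)_31: α=1, u≡4; β=2, v≡10 (mod 31); (4|31)=+1, (10|31)=+1; sign (−1)^0·+1^2·+1^1 = +1.
(a,b)_3: α=0, u≡1; β=2, v≡2 (mod 3); (1|3)=+1, (2|3)=-1; sign (−1)^0·+1^2·-1^0 = +1.
|Ram(444106, 10730)| = 4, even; anisotropic at {13, 19, 29, 37}.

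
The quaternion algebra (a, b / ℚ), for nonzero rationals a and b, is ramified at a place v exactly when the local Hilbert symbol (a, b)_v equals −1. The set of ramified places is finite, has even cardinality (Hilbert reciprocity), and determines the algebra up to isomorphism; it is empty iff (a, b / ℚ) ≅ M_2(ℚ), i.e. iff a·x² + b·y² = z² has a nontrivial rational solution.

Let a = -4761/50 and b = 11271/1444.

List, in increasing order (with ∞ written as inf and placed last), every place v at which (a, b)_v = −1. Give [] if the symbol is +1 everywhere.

[2, 13]

(a, b) ≡ (-2, 39) mod (ℚ^×)²; places V = {2, 3, 5, 13, 17, 19, 23, ∞}.
(a,b)_∞: sgn(-2)=−, sgn(39)=+, so +1.
(a,b)_2: α=-1, β=-2; u≡7, v≡7 (mod 8); ε(u)ε(v)=1·1, αω(v)=-1·0, βω(u)=-2·0; sum ≡ 1  ⇒  -1.
(a,b)_17: α=0, u≡1; β=2, v≡12 (mod 17); (1|17)=+1, (12|17)=-1; sign (−1)^0·+1^2·-1^0 = +1.
(a,b)_3: α=2, u≡1; β=1, v≡1 (mod 3); (1|3)=+1, (1|3)=+1; sign (−1)^0·+1^1·+1^2 = +1.
(a,b)_13: α=0, u≡8; β=1, v≡9 (mod 13); (8|13)=-1, (9|13)=+1; sign (−1)^0·-1^1·+1^0 = -1.
(a,b)_5: α=-2, u≡2; β=0, v≡4 (mod 5); (2|5)=-1, (4|5)=+1; sign (−1)^0·-1^0·+1^-2 = +1.
(a,b)_23: α=2, u≡15; β=0, v≡9 (mod 23); (15|23)=-1, (9|23)=+1; sign (−1)^0·-1^0·+1^2 = +1.
(a,b)_19: α=0, u≡7; β=-2, v≡1 (mod 19); (7|19)=+1, (1|19)=+1; sign (−1)^0·+1^-2·+1^0 = +1.
|Ram(-2, 39)| = 2, even; anisotropic at {2, 13}.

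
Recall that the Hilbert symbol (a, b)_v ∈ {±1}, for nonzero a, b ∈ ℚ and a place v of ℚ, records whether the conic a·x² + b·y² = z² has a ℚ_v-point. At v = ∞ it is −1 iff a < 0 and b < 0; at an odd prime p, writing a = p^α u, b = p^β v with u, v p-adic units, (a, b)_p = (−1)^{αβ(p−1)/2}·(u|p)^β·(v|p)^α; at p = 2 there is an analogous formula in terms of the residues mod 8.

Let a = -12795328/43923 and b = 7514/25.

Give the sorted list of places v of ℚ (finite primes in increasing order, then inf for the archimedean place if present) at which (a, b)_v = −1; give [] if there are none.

Mod squares: a ≡ -21, b ≡ 26. Check v ∈ {∞, 2, 3, 5, 7, 11, 13, 17}.
v=13: a=13^4·(≡8), b=13^1·(≡7) mod 13; (8|13)=-1, (7|13)=-1; (−1)^{4·1·6}·(-1)^1·(-1)^4 = -1.
v=17: a=17^0·(≡8), b=17^2·(≡16) mod 17; (8|17)=+1, (16|17)=+1; (−1)^{0·2·8}·(+1)^2·(+1)^0 = +1.
v=∞: -21 < 0 and 26 > 0  ⇒  (a,b)_∞ = +1.
v=3: a=3^-1·(≡2), b=3^0·(≡2) mod 3; (2|3)=-1, (2|3)=-1; (−1)^{-1·0·1}·(-1)^0·(-1)^-1 = -1.
v=7: a=7^1·(≡4), b=7^0·(≡6) mod 7; (4|7)=+1, (6|7)=-1; (−1)^{1·0·3}·(+1)^0·(-1)^1 = -1.
v=5: a=5^0·(≡4), b=5^-2·(≡4) mod 5; (4|5)=+1, (4|5)=+1; (−1)^{0·-2·2}·(+1)^-2·(+1)^0 = +1.
v=11: a=11^-4·(≡5), b=11^0·(≡4) mod 11; (5|11)=+1, (4|11)=+1; (−1)^{-4·0·5}·(+1)^0·(+1)^-4 = +1.
v=2: v_2(a)=6, v_2(b)=1; units ≡ 3, 5 (mod 8); ε·ε+αω+βω = 1·0+6·1+1·1 ≡ 1  ⇒  (a,b)_2 = -1.
|Ram(-21, 26)| = 4, even; anisotropic at {2, 3, 7, 13}.

[2, 3, 7, 13]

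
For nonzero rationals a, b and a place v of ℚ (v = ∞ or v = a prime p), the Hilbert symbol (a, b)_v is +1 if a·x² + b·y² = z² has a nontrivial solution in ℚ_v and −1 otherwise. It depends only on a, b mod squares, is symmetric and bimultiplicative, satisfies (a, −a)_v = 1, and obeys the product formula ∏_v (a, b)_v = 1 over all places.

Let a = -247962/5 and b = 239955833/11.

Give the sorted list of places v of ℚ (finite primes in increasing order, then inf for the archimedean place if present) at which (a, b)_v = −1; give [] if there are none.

[5, 11, 13, 17]

Mod squares: a ≡ -4290, b ≡ 187. Check v ∈ {∞, 2, 3, 5, 11, 13, 17}.
v=2: v_2(a)=1, v_2(b)=0; units ≡ 7, 3 (mod 8); ε·ε+αω+βω = 1·1+1·1+0·0 ≡ 0  ⇒  (a,b)_2 = +1.
v=11: a=11^1·(≡6), b=11^-1·(≡7) mod 11; (6|11)=-1, (7|11)=-1; (−1)^{1·-1·5}·(-1)^-1·(-1)^1 = -1.
v=∞: -4290 < 0 and 187 > 0  ⇒  (a,b)_∞ = +1.
v=5: a=5^-1·(≡3), b=5^0·(≡3) mod 5; (3|5)=-1, (3|5)=-1; (−1)^{-1·0·2}·(-1)^0·(-1)^-1 = -1.
v=13: a=13^1·(≡2), b=13^2·(≡8) mod 13; (2|13)=-1, (8|13)=-1; (−1)^{1·2·6}·(-1)^2·(-1)^1 = -1.
v=3: a=3^1·(≡1), b=3^0·(≡1) mod 3; (1|3)=+1, (1|3)=+1; (−1)^{1·0·1}·(+1)^0·(+1)^1 = +1.
v=17: a=17^2·(≡12), b=17^5·(≡3) mod 17; (12|17)=-1, (3|17)=-1; (−1)^{2·5·8}·(-1)^5·(-1)^2 = -1.
Ram(-4290, 187) = {5, 11, 13, 17}; no ℚ_5-point on the conic.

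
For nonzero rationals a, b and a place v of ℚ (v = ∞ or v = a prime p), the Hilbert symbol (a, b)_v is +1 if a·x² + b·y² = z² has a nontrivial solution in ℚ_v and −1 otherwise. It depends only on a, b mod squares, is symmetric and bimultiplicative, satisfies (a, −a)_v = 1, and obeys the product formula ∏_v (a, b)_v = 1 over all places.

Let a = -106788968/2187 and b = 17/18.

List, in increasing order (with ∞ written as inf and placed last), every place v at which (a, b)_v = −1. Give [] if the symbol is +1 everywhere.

(a, b) ≡ (-277134, 34) mod (ℚ^×)²; places V = {2, 3, 11, 13, 17, 19, ∞}.
(a,b)_13: α=1, u≡7; β=0, v≡6 (mod 13); (7|13)=-1, (6|13)=-1; sign (−1)^0·-1^0·-1^1 = -1.
(a,b)_3: α=-7, u≡1; β=-2, v≡1 (mod 3); (1|3)=+1, (1|3)=+1; sign (−1)^0·+1^-2·+1^-7 = +1.
(a,b)_11: α=1, u≡8; β=0, v≡4 (mod 11); (8|11)=-1, (4|11)=+1; sign (−1)^0·-1^0·+1^1 = +1.
(a,b)_17: α=3, u≡13; β=1, v≡1 (mod 17); (13|17)=+1, (1|17)=+1; sign (−1)^0·+1^1·+1^3 = +1.
(a,b)_19: α=1, u≡16; β=0, v≡2 (mod 19); (16|19)=+1, (2|19)=-1; sign (−1)^0·+1^0·-1^1 = -1.
(a,b)_∞: sgn(-277134)=−, sgn(34)=+, so +1.
(a,b)_2: α=3, β=-1; u≡1, v≡1 (mod 8); ε(u)ε(v)=0·0, αω(v)=3·0, βω(u)=-1·0; sum ≡ 0  ⇒  +1.
(-277134, 34 / ℚ) ramifies at {13, 19}: a division algebra.

[13, 19]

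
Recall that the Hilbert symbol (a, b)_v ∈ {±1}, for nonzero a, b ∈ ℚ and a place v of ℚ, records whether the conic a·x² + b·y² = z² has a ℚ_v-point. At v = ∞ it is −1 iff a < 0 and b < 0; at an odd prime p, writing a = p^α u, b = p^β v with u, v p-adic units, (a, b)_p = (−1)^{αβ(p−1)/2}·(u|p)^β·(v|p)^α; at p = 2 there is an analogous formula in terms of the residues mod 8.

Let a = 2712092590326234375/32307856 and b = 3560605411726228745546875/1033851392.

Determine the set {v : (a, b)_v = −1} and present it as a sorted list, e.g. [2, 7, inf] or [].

(a, b) ≡ (799, 226070) mod (ℚ^×)²; places V = {2, 3, 5, 7, 13, 17, 19, 29, 37, 47, ∞}.
(a,b)_5: α=6, u≡4; β=7, v≡4 (mod 5); (4|5)=+1, (4|5)=+1; sign (−1)^0·+1^7·+1^6 = +1.
(a,b)_37: α=2, u≡31; β=3, v≡17 (mod 37); (31|37)=-1, (17|37)=-1; sign (−1)^0·-1^3·-1^2 = -1.
(a,b)_13: α=2, u≡8; β=3, v≡1 (mod 13); (8|13)=-1, (1|13)=+1; sign (−1)^0·-1^3·+1^2 = -1.
(a,b)_47: α=1, u≡3; β=1, v≡6 (mod 47); (3|47)=+1, (6|47)=+1; sign (−1)^1·+1^1·+1^1 = -1.
(a,b)_3: α=2, u≡1; β=0, v≡2 (mod 3); (1|3)=+1, (2|3)=-1; sign (−1)^0·+1^0·-1^2 = +1.
(a,b)_2: α=-4, β=-9; u≡7, v≡3 (mod 8); ε(u)ε(v)=1·1, αω(v)=-4·1, βω(u)=-9·0; sum ≡ 1  ⇒  -1.
(a,b)_7: α=-4, u≡4; β=-4, v≡5 (mod 7); (4|7)=+1, (5|7)=-1; sign (−1)^0·+1^-4·-1^-4 = +1.
(a,b)_17: α=3, u≡4; β=6, v≡2 (mod 17); (4|17)=+1, (2|17)=+1; sign (−1)^0·+1^6·+1^3 = +1.
(a,b)_19: α=2, u≡1; β=2, v≡15 (mod 19); (1|19)=+1, (15|19)=-1; sign (−1)^0·+1^2·-1^2 = +1.
(a,b)_∞: sgn(799)=+, sgn(226070)=+, so +1.
(a,b)_29: α=-2, u≡1; β=-2, v≡12 (mod 29); (1|29)=+1, (12|29)=-1; sign (−1)^0·+1^-2·-1^-2 = +1.
|Ram(799, 226070)| = 4, even; anisotropic at {2, 13, 37, 47}.

[2, 13, 37, 47]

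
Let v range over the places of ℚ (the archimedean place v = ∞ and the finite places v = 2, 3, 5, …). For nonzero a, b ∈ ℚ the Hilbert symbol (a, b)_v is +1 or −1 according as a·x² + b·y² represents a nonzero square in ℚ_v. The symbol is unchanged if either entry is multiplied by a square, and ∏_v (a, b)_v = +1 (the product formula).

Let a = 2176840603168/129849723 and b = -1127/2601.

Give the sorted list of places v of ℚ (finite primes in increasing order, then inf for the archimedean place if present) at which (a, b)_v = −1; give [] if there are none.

[]

(a, b) ≡ (246, -23) mod (ℚ^×)²; places V = {2, 3, 7, 11, 17, 23, 41, 43, ∞}.
(a,b)_23: α=4, u≡6; β=1, v≡10 (mod 23); (6|23)=+1, (10|23)=-1; sign (−1)^0·+1^1·-1^4 = +1.
(a,b)_41: α=1, u≡27; β=0, v≡8 (mod 41); (27|41)=-1, (8|41)=+1; sign (−1)^0·-1^0·+1^1 = +1.
(a,b)_∞: sgn(246)=+, sgn(-23)=−, so +1.
(a,b)_17: α=-2, u≡16; β=-2, v≡7 (mod 17); (16|17)=+1, (7|17)=-1; sign (−1)^0·+1^-2·-1^-2 = +1.
(a,b)_7: α=2, u≡4; β=2, v≡3 (mod 7); (4|7)=+1, (3|7)=-1; sign (−1)^0·+1^2·-1^2 = +1.
(a,b)_11: α=2, u≡5; β=0, v≡10 (mod 11); (5|11)=+1, (10|11)=-1; sign (−1)^0·+1^0·-1^2 = +1.
(a,b)_2: α=5, β=0; u≡3, v≡1 (mod 8); ε(u)ε(v)=1·0, αω(v)=5·0, βω(u)=0·1; sum ≡ 0  ⇒  +1.
(a,b)_3: α=-5, u≡1; β=-2, v≡1 (mod 3); (1|3)=+1, (1|3)=+1; sign (−1)^0·+1^-2·+1^-5 = +1.
(a,b)_43: α=-2, u≡9; β=0, v≡18 (mod 43); (9|43)=+1, (18|43)=-1; sign (−1)^0·+1^0·-1^-2 = +1.
Ram(a, b) = ∅: the form 246·x² + -23·y² − z² is isotropic over every ℚ_v, so by Hasse–Minkowski it is isotropic over ℚ.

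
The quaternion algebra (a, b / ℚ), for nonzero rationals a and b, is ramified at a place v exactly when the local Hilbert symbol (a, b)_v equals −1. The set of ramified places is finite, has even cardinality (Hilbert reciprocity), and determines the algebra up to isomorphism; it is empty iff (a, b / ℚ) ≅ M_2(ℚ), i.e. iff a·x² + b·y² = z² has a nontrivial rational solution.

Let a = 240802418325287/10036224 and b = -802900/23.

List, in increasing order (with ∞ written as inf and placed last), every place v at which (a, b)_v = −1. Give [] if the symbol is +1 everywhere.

(a, b) ≡ (23, -184667) mod (ℚ^×)²; places V = {2, 3, 5, 7, 11, 13, 23, 31, 37, ∞}.
(a,b)_23: α=1, u≡16; β=-1, v≡7 (mod 23); (16|23)=+1, (7|23)=-1; sign (−1)^1·+1^-1·-1^1 = +1.
(a,b)_5: α=0, u≡3; β=2, v≡3 (mod 5); (3|5)=-1, (3|5)=-1; sign (−1)^0·-1^2·-1^0 = +1.
(a,b)_11: α=-2, u≡4; β=0, v≡1 (mod 11); (4|11)=+1, (1|11)=+1; sign (−1)^0·+1^0·+1^-2 = +1.
(a,b)_2: α=-10, β=2; u≡7, v≡5 (mod 8); ε(u)ε(v)=1·0, αω(v)=-10·1, βω(u)=2·0; sum ≡ 0  ⇒  +1.
(a,b)_∞: sgn(23)=+, sgn(-184667)=−, so +1.
(a,b)_31: α=4, u≡30; β=1, v≡29 (mod 31); (30|31)=-1, (29|31)=-1; sign (−1)^0·-1^1·-1^4 = -1.
(a,b)_7: α=2, u≡2; β=1, v≡1 (mod 7); (2|7)=+1, (1|7)=+1; sign (−1)^0·+1^1·+1^2 = +1.
(a,b)_13: α=2, u≡12; β=0, v≡11 (mod 13); (12|13)=+1, (11|13)=-1; sign (−1)^0·+1^0·-1^2 = +1.
(a,b)_37: α=2, u≡19; β=1, v≡33 (mod 37); (19|37)=-1, (33|37)=+1; sign (−1)^0·-1^1·+1^2 = -1.
(a,b)_3: α=-4, u≡2; β=0, v≡1 (mod 3); (2|3)=-1, (1|3)=+1; sign (−1)^0·-1^0·+1^-4 = +1.
Ram(23, -184667) = {31, 37}; no ℚ_31-point on the conic.

[31, 37]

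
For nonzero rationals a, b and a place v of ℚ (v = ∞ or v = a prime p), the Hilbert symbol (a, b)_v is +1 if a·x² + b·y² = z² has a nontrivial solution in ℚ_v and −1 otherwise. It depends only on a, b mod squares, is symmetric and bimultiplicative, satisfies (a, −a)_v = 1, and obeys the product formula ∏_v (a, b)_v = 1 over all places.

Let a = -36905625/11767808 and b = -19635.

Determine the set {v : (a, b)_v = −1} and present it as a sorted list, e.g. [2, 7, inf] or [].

(a, b) ≡ (-17, -19635) mod (ℚ^×)²; places V = {2, 3, 5, 7, 11, 13, 17, ∞}.
(a,b)_7: α=0, u≡2; β=1, v≡2 (mod 7); (2|7)=+1, (2|7)=+1; sign (−1)^0·+1^1·+1^0 = +1.
(a,b)_13: α=-2, u≡9; β=0, v≡8 (mod 13); (9|13)=+1, (8|13)=-1; sign (−1)^0·+1^0·-1^-2 = +1.
(a,b)_∞: sgn(-17)=−, sgn(-19635)=−, so -1.
(a,b)_17: α=-1, u≡15; β=1, v≡1 (mod 17); (15|17)=+1, (1|17)=+1; sign (−1)^0·+1^1·+1^-1 = +1.
(a,b)_5: α=4, u≡2; β=1, v≡3 (mod 5); (2|5)=-1, (3|5)=-1; sign (−1)^0·-1^1·-1^4 = -1.
(a,b)_2: α=-12, β=0; u≡7, v≡5 (mod 8); ε(u)ε(v)=1·0, αω(v)=-12·1, βω(u)=0·0; sum ≡ 0  ⇒  +1.
(a,b)_11: α=0, u≡3; β=1, v≡8 (mod 11); (3|11)=+1, (8|11)=-1; sign (−1)^0·+1^1·-1^0 = +1.
(a,b)_3: α=10, u≡1; β=1, v≡1 (mod 3); (1|3)=+1, (1|3)=+1; sign (−1)^0·+1^1·+1^10 = +1.
|Ram(-17, -19635)| = 2, even; anisotropic at {5, ∞}.

[5, inf]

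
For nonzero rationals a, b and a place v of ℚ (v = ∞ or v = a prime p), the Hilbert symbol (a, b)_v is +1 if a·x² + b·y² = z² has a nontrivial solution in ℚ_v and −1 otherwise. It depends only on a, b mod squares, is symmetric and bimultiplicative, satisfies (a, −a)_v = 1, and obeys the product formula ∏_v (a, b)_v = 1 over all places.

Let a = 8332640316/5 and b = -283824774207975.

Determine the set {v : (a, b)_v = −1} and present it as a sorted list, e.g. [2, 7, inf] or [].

[7, 13]

(a, b) ≡ (1155, -39) mod (ℚ^×)²; places V = {2, 3, 5, 7, 11, 13, ∞}.
(a,b)_3: α=3, u≡1; β=1, v≡2 (mod 3); (1|3)=+1, (2|3)=-1; sign (−1)^1·+1^1·-1^3 = +1.
(a,b)_2: α=2, β=0; u≡3, v≡1 (mod 8); ε(u)ε(v)=1·0, αω(v)=2·0, βω(u)=0·1; sum ≡ 0  ⇒  +1.
(a,b)_7: α=3, u≡2; β=6, v≡6 (mod 7); (2|7)=+1, (6|7)=-1; sign (−1)^0·+1^6·-1^3 = -1.
(a,b)_5: α=-1, u≡1; β=2, v≡1 (mod 5); (1|5)=+1, (1|5)=+1; sign (−1)^0·+1^2·+1^-1 = +1.
(a,b)_13: α=2, u≡7; β=3, v≡4 (mod 13); (7|13)=-1, (4|13)=+1; sign (−1)^0·-1^3·+1^2 = -1.
(a,b)_11: α=3, u≡10; β=4, v≡9 (mod 11); (10|11)=-1, (9|11)=+1; sign (−1)^0·-1^4·+1^3 = +1.
(a,b)_∞: sgn(1155)=+, sgn(-39)=−, so +1.
|Ram(1155, -39)| = 2, even; anisotropic at {7, 13}.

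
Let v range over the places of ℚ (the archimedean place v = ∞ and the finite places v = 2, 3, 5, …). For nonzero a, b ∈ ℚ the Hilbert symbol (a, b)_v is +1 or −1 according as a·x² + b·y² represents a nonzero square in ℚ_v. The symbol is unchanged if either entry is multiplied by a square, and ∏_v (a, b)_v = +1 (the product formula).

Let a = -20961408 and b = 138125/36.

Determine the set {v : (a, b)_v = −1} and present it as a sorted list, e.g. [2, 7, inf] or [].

[2, 3, 17, 19]

Mod squares: a ≡ -1938, b ≡ 221. Check v ∈ {∞, 2, 3, 5, 13, 17, 19}.
v=17: a=17^1·(≡3), b=17^1·(≡8) mod 17; (3|17)=-1, (8|17)=+1; (−1)^{1·1·8}·(-1)^1·(+1)^1 = -1.
v=5: a=5^0·(≡2), b=5^4·(≡1) mod 5; (2|5)=-1, (1|5)=+1; (−1)^{0·4·2}·(-1)^4·(+1)^0 = +1.
v=3: a=3^1·(≡2), b=3^-2·(≡2) mod 3; (2|3)=-1, (2|3)=-1; (−1)^{1·-2·1}·(-1)^-2·(-1)^1 = -1.
v=2: v_2(a)=7, v_2(b)=-2; units ≡ 7, 5 (mod 8); ε·ε+αω+βω = 1·0+7·1+-2·0 ≡ 1  ⇒  (a,b)_2 = -1.
v=13: a=13^2·(≡1), b=13^1·(≡3) mod 13; (1|13)=+1, (3|13)=+1; (−1)^{2·1·6}·(+1)^1·(+1)^2 = +1.
v=19: a=19^1·(≡3), b=19^0·(≡12) mod 19; (3|19)=-1, (12|19)=-1; (−1)^{1·0·9}·(-1)^0·(-1)^1 = -1.
v=∞: -1938 < 0 and 221 > 0  ⇒  (a,b)_∞ = +1.
(-1938, 221 / ℚ) ramifies at {2, 3, 17, 19}: a division algebra.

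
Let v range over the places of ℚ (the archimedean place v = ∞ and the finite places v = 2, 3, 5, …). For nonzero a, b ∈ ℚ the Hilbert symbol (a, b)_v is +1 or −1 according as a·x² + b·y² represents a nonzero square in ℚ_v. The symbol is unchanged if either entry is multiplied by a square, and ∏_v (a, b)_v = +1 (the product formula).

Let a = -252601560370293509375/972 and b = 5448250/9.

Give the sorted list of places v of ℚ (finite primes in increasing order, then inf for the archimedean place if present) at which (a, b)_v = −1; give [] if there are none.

(a, b) ≡ (-124845, 217930) mod (ℚ^×)²; places V = {2, 3, 5, 7, 11, 13, 19, 29, 31, 37, 41, ∞}.
(a,b)_2: α=-2, β=1; u≡3, v≡5 (mod 8); ε(u)ε(v)=1·0, αω(v)=-2·1, βω(u)=1·1; sum ≡ 1  ⇒  -1.
(a,b)_5: α=5, u≡1; β=3, v≡4 (mod 5); (1|5)=+1, (4|5)=+1; sign (−1)^0·+1^3·+1^5 = +1.
(a,b)_7: α=1, u≡4; β=0, v≡5 (mod 7); (4|7)=+1, (5|7)=-1; sign (−1)^0·+1^0·-1^1 = -1.
(a,b)_37: α=2, u≡25; β=1, v≡3 (mod 37); (25|37)=+1, (3|37)=+1; sign (−1)^0·+1^1·+1^2 = +1.
(a,b)_13: α=2, u≡6; β=0, v≡6 (mod 13); (6|13)=-1, (6|13)=-1; sign (−1)^0·-1^0·-1^2 = +1.
(a,b)_41: α=1, u≡3; β=0, v≡28 (mod 41); (3|41)=-1, (28|41)=-1; sign (−1)^0·-1^0·-1^1 = -1.
(a,b)_19: α=2, u≡6; β=1, v≡15 (mod 19); (6|19)=+1, (15|19)=-1; sign (−1)^0·+1^1·-1^2 = +1.
(a,b)_11: α=2, u≡5; β=0, v≡3 (mod 11); (5|11)=+1, (3|11)=+1; sign (−1)^0·+1^0·+1^2 = +1.
(a,b)_29: α=1, u≡16; β=0, v≡28 (mod 29); (16|29)=+1, (28|29)=+1; sign (−1)^0·+1^0·+1^1 = +1.
(a,b)_∞: sgn(-124845)=−, sgn(217930)=+, so +1.
(a,b)_31: α=2, u≡21; β=1, v≡15 (mod 31); (21|31)=-1, (15|31)=-1; sign (−1)^0·-1^1·-1^2 = -1.
(a,b)_3: α=-5, u≡1; β=-2, v≡1 (mod 3); (1|3)=+1, (1|3)=+1; sign (−1)^0·+1^-2·+1^-5 = +1.
|Ram(-124845, 217930)| = 4, even; anisotropic at {2, 7, 31, 41}.

[2, 7, 31, 41]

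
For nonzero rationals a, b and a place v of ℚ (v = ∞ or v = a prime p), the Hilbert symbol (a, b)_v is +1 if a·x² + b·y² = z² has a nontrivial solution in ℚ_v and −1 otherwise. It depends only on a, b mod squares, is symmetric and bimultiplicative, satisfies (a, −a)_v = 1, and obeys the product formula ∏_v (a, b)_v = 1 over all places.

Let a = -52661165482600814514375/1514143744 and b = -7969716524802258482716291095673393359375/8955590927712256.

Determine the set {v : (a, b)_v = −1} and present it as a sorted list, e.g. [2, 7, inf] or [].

[11, 17, 37, inf]

(a, b) ≡ (-2608463, -23) mod (ℚ^×)²; places V = {2, 3, 5, 7, 11, 13, 17, 19, 23, 29, 37, 41, ∞}.
(a,b)_13: α=1, u≡10; β=2, v≡4 (mod 13); (10|13)=+1, (4|13)=+1; sign (−1)^0·+1^2·+1^1 = +1.
(a,b)_2: α=-22, β=-36; u≡1, v≡1 (mod 8); ε(u)ε(v)=0·0, αω(v)=-22·0, βω(u)=-36·0; sum ≡ 0  ⇒  +1.
(a,b)_23: α=2, u≡18; β=3, v≡15 (mod 23); (18|23)=+1, (15|23)=-1; sign (−1)^0·+1^3·-1^2 = +1.
(a,b)_17: α=1, u≡12; β=2, v≡7 (mod 17); (12|17)=-1, (7|17)=-1; sign (−1)^0·-1^2·-1^1 = -1.
(a,b)_5: α=4, u≡3; β=8, v≡3 (mod 5); (3|5)=-1, (3|5)=-1; sign (−1)^0·-1^8·-1^4 = +1.
(a,b)_19: α=-2, u≡11; β=-4, v≡13 (mod 19); (11|19)=+1, (13|19)=-1; sign (−1)^0·+1^-4·-1^-2 = +1.
(a,b)_41: α=4, u≡36; β=6, v≡39 (mod 41); (36|41)=+1, (39|41)=+1; sign (−1)^0·+1^6·+1^4 = +1.
(a,b)_3: α=2, u≡1; β=2, v≡1 (mod 3); (1|3)=+1, (1|3)=+1; sign (−1)^0·+1^2·+1^2 = +1.
(a,b)_7: α=4, u≡6; β=8, v≡6 (mod 7); (6|7)=-1, (6|7)=-1; sign (−1)^0·-1^8·-1^4 = +1.
(a,b)_∞: sgn(-2608463)=−, sgn(-23)=−, so -1.
(a,b)_37: α=1, u≡18; β=2, v≡20 (mod 37); (18|37)=-1, (20|37)=-1; sign (−1)^0·-1^2·-1^1 = -1.
(a,b)_11: α=1, u≡3; β=2, v≡7 (mod 11); (3|11)=+1, (7|11)=-1; sign (−1)^0·+1^2·-1^1 = -1.
(a,b)_29: α=1, u≡8; β=2, v≡7 (mod 29); (8|29)=-1, (7|29)=+1; sign (−1)^0·-1^2·+1^1 = +1.
(-2608463, -23 / ℚ) ramifies at {11, 17, 37, ∞}: a division algebra.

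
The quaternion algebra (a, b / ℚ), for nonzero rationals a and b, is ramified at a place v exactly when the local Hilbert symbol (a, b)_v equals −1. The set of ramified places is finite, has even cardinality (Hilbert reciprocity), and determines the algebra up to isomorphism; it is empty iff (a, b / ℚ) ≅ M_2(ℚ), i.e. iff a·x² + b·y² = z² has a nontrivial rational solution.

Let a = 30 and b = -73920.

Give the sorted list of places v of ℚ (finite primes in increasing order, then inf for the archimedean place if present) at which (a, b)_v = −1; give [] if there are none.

(a, b) ≡ (30, -1155) mod (ℚ^×)²; places V = {2, 3, 5, 7, 11, ∞}.
(a,b)_3: α=1, u≡1; β=1, v≡2 (mod 3); (1|3)=+1, (2|3)=-1; sign (−1)^1·+1^1·-1^1 = +1.
(a,b)_11: α=0, u≡8; β=1, v≡1 (mod 11); (8|11)=-1, (1|11)=+1; sign (−1)^0·-1^1·+1^0 = -1.
(a,b)_2: α=1, β=6; u≡7, v≡5 (mod 8); ε(u)ε(v)=1·0, αω(v)=1·1, βω(u)=6·0; sum ≡ 1  ⇒  -1.
(a,b)_5: α=1, u≡1; β=1, v≡1 (mod 5); (1|5)=+1, (1|5)=+1; sign (−1)^0·+1^1·+1^1 = +1.
(a,b)_∞: sgn(30)=+, sgn(-1155)=−, so +1.
(a,b)_7: α=0, u≡2; β=1, v≡3 (mod 7); (2|7)=+1, (3|7)=-1; sign (−1)^0·+1^1·-1^0 = +1.
Ram(30, -1155) = {2, 11}; no ℚ_2-point on the conic.

[2, 11]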